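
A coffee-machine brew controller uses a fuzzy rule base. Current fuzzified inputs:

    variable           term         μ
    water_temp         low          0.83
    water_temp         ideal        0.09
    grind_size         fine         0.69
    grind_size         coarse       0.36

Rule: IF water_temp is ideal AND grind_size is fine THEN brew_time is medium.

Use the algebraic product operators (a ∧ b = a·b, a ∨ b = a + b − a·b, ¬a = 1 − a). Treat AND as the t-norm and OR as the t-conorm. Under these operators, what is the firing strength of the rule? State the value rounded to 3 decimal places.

0.062

firing strength: ideal=0.09, fine=0.69; AND[a·b] → w = 0.0621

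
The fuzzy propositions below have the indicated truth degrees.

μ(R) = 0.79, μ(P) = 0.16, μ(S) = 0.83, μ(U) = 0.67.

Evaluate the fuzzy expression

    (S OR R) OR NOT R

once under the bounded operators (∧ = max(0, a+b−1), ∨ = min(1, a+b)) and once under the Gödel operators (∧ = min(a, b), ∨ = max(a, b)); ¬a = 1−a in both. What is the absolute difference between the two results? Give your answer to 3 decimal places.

Under bounded:
  S OR R = min(1, a+b) on (0.83, 0.79) = 1.00
  NOT R = 1 − 0.79 = 0.21
  (S OR R) OR NOT R = min(1, a+b) on (1.00, 0.21) = 1.00
  → value = 1.0000
Under Gödel:
  S OR R = max(a, b) on (0.83, 0.79) = 0.83
  NOT R = 1 − 0.79 = 0.21
  (S OR R) OR NOT R = max(a, b) on (0.83, 0.21) = 0.83
  → value = 0.8300
|1.0000 − 0.8300| = 0.170

0.170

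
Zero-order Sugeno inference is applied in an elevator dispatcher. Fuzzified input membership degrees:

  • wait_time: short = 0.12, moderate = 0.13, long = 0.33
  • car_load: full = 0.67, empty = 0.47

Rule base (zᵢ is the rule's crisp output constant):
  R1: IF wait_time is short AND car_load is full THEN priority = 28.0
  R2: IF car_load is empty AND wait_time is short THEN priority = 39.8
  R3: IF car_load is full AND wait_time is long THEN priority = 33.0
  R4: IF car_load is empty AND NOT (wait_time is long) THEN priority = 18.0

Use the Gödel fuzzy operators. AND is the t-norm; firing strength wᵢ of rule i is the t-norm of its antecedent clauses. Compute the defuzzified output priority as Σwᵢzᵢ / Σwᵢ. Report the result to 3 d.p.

26.429

R1 (z=28.0): short=0.12, full=0.67; AND[min(a, b)] → w = 0.12
R2 (z=39.8): empty=0.47, short=0.12; AND[min(a, b)] → w = 0.12
R3 (z=33.0): full=0.67, long=0.33; AND[min(a, b)] → w = 0.33
R4 (z=18.0): empty=0.47, ¬long=1−0.33=0.67; AND[min(a, b)] → w = 0.47
Weighted average = (0.12·28.0 + 0.12·39.8 + 0.33·33.0 + 0.47·18.0) / (0.12 + 0.12 + 0.33 + 0.47)
  = 27.4860 / 1.0400 = 26.429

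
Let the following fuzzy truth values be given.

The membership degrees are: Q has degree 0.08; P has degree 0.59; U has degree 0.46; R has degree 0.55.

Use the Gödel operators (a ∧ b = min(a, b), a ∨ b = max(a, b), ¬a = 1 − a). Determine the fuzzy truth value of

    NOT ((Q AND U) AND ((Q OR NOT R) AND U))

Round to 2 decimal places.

0.92

Q AND U = min(a, b) on (0.08, 0.46) = 0.08
NOT R = 1 − 0.55 = 0.45
Q OR NOT R = max(a, b) on (0.08, 0.45) = 0.45
(Q OR NOT R) AND U = min(a, b) on (0.45, 0.46) = 0.45
(Q AND U) AND ((Q OR NOT R) AND U) = min(a, b) on (0.08, 0.45) = 0.08
NOT ((Q AND U) AND ((Q OR NOT R) AND U)) = 1 − 0.08 = 0.92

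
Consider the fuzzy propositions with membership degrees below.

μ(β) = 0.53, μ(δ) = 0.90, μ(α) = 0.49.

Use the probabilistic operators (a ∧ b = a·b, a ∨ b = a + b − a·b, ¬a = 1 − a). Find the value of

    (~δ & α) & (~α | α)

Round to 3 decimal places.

0.037

~δ = 1 − 0.9000 = 0.1000
~δ & α = a·b on (0.1000, 0.4900) = 0.0490
~α = 1 − 0.4900 = 0.5100
~α | α = a + b − a·b on (0.5100, 0.4900) = 0.7501
(~δ & α) & (~α | α) = a·b on (0.0490, 0.7501) = 0.0368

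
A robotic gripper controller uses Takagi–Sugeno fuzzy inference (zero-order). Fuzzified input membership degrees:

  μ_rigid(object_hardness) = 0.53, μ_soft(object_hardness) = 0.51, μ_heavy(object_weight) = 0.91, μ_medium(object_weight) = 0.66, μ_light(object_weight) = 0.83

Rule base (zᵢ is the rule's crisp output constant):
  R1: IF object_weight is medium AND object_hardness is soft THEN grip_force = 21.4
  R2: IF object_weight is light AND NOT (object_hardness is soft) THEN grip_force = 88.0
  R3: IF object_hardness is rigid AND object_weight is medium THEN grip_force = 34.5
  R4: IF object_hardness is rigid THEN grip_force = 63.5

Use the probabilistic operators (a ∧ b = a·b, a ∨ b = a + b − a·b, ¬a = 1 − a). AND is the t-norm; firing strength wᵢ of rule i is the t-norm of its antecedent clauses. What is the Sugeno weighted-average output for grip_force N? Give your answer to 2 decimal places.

R1 (z=21.4): medium=0.66, soft=0.51; AND[a·b] → w = 0.3366
R2 (z=88.0): light=0.83, ¬soft=1−0.51=0.49; AND[a·b] → w = 0.4067
R3 (z=34.5): rigid=0.53, medium=0.66; AND[a·b] → w = 0.3498
R4 (z=63.5): rigid=0.53 → w = 0.5300
Weighted average = (0.3366·21.4 + 0.4067·88.0 + 0.3498·34.5 + 0.5300·63.5) / (0.3366 + 0.4067 + 0.3498 + 0.5300)
  = 88.7159 / 1.6231 = 54.66

54.66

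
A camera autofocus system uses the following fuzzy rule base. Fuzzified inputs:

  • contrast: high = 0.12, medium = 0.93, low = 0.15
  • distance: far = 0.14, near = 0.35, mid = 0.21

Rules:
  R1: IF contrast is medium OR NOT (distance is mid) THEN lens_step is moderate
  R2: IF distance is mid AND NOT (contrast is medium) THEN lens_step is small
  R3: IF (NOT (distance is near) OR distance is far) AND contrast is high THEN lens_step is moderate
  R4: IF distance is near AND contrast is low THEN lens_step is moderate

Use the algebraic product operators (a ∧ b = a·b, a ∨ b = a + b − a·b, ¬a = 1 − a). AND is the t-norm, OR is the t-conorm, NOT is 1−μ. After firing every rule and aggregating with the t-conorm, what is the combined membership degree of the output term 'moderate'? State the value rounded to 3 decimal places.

0.987

R1: medium=0.93, ¬mid=1−0.21=0.79; OR[a + b − a·b] → w = 0.9853
R2: mid=0.21, ¬medium=1−0.93=0.07; AND[a·b] → w = 0.0147
R3: (¬near=1−0.35=0.65 OR far=0.14) = 0.6990; AND[a·b] with high=0.12 → w = 0.0839
R4: near=0.35, low=0.15; AND[a·b] → w = 0.0525
Rules with consequent 'moderate': {R1, R3, R4} → strengths 0.9853, 0.0839, 0.0525
Aggregate via t-conorm [a + b − a·b]: 0.9872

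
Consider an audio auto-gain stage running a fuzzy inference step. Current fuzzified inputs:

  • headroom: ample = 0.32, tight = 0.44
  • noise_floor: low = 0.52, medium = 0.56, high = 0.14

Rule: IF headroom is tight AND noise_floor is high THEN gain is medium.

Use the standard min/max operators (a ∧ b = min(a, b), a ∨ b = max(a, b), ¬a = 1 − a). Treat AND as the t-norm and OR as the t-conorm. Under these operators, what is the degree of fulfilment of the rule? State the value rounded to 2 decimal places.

firing strength: tight=0.44, high=0.14; AND[min(a, b)] → w = 0.14

0.14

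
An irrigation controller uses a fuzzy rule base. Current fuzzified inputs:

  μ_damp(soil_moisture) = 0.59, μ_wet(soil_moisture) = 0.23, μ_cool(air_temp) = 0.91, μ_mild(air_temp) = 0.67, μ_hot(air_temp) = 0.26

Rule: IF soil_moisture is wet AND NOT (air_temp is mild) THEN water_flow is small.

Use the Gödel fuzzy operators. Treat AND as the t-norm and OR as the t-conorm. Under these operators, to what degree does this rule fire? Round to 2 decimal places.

0.23

firing strength: wet=0.23, ¬mild=1−0.67=0.33; AND[min(a, b)] → w = 0.23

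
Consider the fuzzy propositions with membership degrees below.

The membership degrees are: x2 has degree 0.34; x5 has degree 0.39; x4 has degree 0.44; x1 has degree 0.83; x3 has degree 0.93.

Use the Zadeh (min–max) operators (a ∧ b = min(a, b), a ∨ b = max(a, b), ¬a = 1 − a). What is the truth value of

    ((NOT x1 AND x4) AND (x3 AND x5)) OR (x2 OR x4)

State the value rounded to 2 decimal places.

0.44

NOT x1 = 1 − 0.83 = 0.17
NOT x1 AND x4 = min(a, b) on (0.17, 0.44) = 0.17
x3 AND x5 = min(a, b) on (0.93, 0.39) = 0.39
(NOT x1 AND x4) AND (x3 AND x5) = min(a, b) on (0.17, 0.39) = 0.17
x2 OR x4 = max(a, b) on (0.34, 0.44) = 0.44
((NOT x1 AND x4) AND (x3 AND x5)) OR (x2 OR x4) = max(a, b) on (0.17, 0.44) = 0.44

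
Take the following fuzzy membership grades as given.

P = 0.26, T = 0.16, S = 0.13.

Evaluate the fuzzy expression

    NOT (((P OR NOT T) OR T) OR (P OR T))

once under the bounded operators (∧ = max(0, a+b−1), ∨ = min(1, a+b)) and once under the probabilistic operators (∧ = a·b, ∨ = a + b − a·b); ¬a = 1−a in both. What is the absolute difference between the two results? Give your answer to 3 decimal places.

Under bounded:
  NOT T = 1 − 0.16 = 0.84
  P OR NOT T = min(1, a+b) on (0.26, 0.84) = 1.00
  (P OR NOT T) OR T = min(1, a+b) on (1.00, 0.16) = 1.00
  P OR T = min(1, a+b) on (0.26, 0.16) = 0.42
  ((P OR NOT T) OR T) OR (P OR T) = min(1, a+b) on (1.00, 0.42) = 1.00
  NOT (((P OR NOT T) OR T) OR (P OR T)) = 1 − 1.00 = 0.00
  → value = 0.0000
Under probabilistic:
  NOT T = 1 − 0.1600 = 0.8400
  P OR NOT T = a + b − a·b on (0.2600, 0.8400) = 0.8816
  (P OR NOT T) OR T = a + b − a·b on (0.8816, 0.1600) = 0.9005
  P OR T = a + b − a·b on (0.2600, 0.1600) = 0.3784
  ((P OR NOT T) OR T) OR (P OR T) = a + b − a·b on (0.9005, 0.3784) = 0.9382
  NOT (((P OR NOT T) OR T) OR (P OR T)) = 1 − 0.9382 = 0.0618
  → value = 0.0618
|0.0000 − 0.0618| = 0.062

0.062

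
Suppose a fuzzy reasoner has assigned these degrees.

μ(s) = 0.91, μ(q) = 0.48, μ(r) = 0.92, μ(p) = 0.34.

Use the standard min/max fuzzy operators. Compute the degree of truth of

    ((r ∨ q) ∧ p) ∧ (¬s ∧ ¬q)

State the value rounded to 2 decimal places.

0.09

r ∨ q = max(a, b) on (0.92, 0.48) = 0.92
(r ∨ q) ∧ p = min(a, b) on (0.92, 0.34) = 0.34
¬s = 1 − 0.91 = 0.09
¬q = 1 − 0.48 = 0.52
¬s ∧ ¬q = min(a, b) on (0.09, 0.52) = 0.09
((r ∨ q) ∧ p) ∧ (¬s ∧ ¬q) = min(a, b) on (0.34, 0.09) = 0.09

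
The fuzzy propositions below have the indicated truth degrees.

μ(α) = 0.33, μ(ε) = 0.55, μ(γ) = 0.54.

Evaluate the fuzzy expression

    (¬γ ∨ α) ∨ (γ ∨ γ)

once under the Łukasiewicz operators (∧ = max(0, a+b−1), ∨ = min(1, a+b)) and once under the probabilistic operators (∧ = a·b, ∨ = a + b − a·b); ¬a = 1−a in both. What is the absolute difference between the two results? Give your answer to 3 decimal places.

0.077

Under Łukasiewicz:
  ¬γ = 1 − 0.54 = 0.46
  ¬γ ∨ α = min(1, a+b) on (0.46, 0.33) = 0.79
  γ ∨ γ = min(1, a+b) on (0.54, 0.54) = 1.00
  (¬γ ∨ α) ∨ (γ ∨ γ) = min(1, a+b) on (0.79, 1.00) = 1.00
  → value = 1.0000
Under probabilistic:
  ¬γ = 1 − 0.5400 = 0.4600
  ¬γ ∨ α = a + b − a·b on (0.4600, 0.3300) = 0.6382
  γ ∨ γ = a + b − a·b on (0.5400, 0.5400) = 0.7884
  (¬γ ∨ α) ∨ (γ ∨ γ) = a + b − a·b on (0.6382, 0.7884) = 0.9234
  → value = 0.9234
|1.0000 − 0.9234| = 0.077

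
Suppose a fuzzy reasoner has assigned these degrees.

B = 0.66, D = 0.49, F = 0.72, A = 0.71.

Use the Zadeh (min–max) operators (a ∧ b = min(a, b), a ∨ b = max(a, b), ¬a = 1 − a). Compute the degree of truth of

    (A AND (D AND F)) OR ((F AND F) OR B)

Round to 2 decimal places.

0.72

D AND F = min(a, b) on (0.49, 0.72) = 0.49
A AND (D AND F) = min(a, b) on (0.71, 0.49) = 0.49
F AND F = min(a, b) on (0.72, 0.72) = 0.72
(F AND F) OR B = max(a, b) on (0.72, 0.66) = 0.72
(A AND (D AND F)) OR ((F AND F) OR B) = max(a, b) on (0.49, 0.72) = 0.72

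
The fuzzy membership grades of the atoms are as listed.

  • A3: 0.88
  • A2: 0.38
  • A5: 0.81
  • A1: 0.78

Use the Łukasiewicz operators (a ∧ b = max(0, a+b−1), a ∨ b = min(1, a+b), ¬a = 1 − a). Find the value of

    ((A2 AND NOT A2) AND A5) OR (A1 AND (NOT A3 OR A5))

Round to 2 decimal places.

NOT A2 = 1 − 0.38 = 0.62
A2 AND NOT A2 = max(0, a+b−1) on (0.38, 0.62) = 0.00
(A2 AND NOT A2) AND A5 = max(0, a+b−1) on (0.00, 0.81) = 0.00
NOT A3 = 1 − 0.88 = 0.12
NOT A3 OR A5 = min(1, a+b) on (0.12, 0.81) = 0.93
A1 AND (NOT A3 OR A5) = max(0, a+b−1) on (0.78, 0.93) = 0.71
((A2 AND NOT A2) AND A5) OR (A1 AND (NOT A3 OR A5)) = min(1, a+b) on (0.00, 0.71) = 0.71

0.71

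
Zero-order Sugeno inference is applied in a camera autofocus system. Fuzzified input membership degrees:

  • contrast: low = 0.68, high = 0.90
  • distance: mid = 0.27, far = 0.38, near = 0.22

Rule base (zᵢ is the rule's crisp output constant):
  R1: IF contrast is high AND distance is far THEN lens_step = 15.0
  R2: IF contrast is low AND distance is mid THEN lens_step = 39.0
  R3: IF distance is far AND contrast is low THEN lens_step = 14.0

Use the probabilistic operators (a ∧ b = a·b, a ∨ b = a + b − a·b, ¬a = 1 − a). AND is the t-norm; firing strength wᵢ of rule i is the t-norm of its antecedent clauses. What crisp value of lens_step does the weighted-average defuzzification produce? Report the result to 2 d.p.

20.29

R1 (z=15.0): high=0.90, far=0.38; AND[a·b] → w = 0.3420
R2 (z=39.0): low=0.68, mid=0.27; AND[a·b] → w = 0.1836
R3 (z=14.0): far=0.38, low=0.68; AND[a·b] → w = 0.2584
Weighted average = (0.3420·15.0 + 0.1836·39.0 + 0.2584·14.0) / (0.3420 + 0.1836 + 0.2584)
  = 15.9080 / 0.7840 = 20.29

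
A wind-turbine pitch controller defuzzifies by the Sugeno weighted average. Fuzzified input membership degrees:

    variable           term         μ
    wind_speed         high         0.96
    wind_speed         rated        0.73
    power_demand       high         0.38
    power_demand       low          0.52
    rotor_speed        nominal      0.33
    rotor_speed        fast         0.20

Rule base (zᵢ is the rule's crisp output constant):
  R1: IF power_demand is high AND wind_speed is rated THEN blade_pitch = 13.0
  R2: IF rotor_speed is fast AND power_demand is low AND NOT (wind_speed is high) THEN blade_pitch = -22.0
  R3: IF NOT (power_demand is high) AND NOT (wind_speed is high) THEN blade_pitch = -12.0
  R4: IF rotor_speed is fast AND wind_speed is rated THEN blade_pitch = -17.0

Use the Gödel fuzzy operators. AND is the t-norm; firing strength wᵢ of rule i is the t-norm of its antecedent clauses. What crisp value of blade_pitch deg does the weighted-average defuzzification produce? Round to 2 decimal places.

R1 (z=13.0): high=0.38, rated=0.73; AND[min(a, b)] → w = 0.38
R2 (z=-22.0): fast=0.20, low=0.52, ¬high=1−0.96=0.04; AND[min(a, b)] → w = 0.04
R3 (z=-12.0): ¬high=1−0.38=0.62, ¬high=1−0.96=0.04; AND[min(a, b)] → w = 0.04
R4 (z=-17.0): fast=0.20, rated=0.73; AND[min(a, b)] → w = 0.20
Weighted average = (0.38·13.0 + 0.04·-22.0 + 0.04·-12.0 + 0.20·-17.0) / (0.38 + 0.04 + 0.04 + 0.20)
  = 0.1800 / 0.6600 = 0.27

0.27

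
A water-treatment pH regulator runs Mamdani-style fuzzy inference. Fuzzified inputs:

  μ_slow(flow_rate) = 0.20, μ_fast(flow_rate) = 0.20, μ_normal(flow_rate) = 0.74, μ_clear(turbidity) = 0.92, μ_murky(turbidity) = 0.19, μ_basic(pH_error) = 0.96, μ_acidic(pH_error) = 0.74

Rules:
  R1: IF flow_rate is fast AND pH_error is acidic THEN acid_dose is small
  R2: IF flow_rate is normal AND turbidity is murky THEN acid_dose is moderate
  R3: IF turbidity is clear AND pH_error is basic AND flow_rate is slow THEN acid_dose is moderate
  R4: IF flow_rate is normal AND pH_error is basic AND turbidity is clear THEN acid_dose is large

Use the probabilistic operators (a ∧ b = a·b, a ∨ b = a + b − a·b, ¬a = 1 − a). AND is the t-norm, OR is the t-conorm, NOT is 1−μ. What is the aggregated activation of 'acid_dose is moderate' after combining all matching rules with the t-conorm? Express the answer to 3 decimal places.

R1: fast=0.20, acidic=0.74; AND[a·b] → w = 0.1480
R2: normal=0.74, murky=0.19; AND[a·b] → w = 0.1406
R3: clear=0.92, basic=0.96, slow=0.20; AND[a·b] → w = 0.1766
R4: normal=0.74, basic=0.96, clear=0.92; AND[a·b] → w = 0.6536
Rules with consequent 'moderate': {R2, R3} → strengths 0.1406, 0.1766
Aggregate via t-conorm [a + b − a·b]: 0.2924

0.292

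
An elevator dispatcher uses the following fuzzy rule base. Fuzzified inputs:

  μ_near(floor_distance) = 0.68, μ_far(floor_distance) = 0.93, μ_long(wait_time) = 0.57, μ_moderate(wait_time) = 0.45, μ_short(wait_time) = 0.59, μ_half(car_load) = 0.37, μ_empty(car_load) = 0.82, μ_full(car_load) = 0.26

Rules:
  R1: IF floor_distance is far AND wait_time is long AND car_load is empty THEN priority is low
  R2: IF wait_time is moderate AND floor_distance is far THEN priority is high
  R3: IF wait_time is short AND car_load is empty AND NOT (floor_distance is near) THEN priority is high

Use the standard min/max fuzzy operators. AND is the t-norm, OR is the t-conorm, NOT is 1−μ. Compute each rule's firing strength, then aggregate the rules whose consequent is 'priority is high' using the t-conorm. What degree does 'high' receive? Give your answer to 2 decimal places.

0.45

R1: far=0.93, long=0.57, empty=0.82; AND[min(a, b)] → w = 0.57
R2: moderate=0.45, far=0.93; AND[min(a, b)] → w = 0.45
R3: short=0.59, empty=0.82, ¬near=1−0.68=0.32; AND[min(a, b)] → w = 0.32
Rules with consequent 'high': {R2, R3} → strengths 0.45, 0.32
Aggregate via t-conorm [max(a, b)]: 0.45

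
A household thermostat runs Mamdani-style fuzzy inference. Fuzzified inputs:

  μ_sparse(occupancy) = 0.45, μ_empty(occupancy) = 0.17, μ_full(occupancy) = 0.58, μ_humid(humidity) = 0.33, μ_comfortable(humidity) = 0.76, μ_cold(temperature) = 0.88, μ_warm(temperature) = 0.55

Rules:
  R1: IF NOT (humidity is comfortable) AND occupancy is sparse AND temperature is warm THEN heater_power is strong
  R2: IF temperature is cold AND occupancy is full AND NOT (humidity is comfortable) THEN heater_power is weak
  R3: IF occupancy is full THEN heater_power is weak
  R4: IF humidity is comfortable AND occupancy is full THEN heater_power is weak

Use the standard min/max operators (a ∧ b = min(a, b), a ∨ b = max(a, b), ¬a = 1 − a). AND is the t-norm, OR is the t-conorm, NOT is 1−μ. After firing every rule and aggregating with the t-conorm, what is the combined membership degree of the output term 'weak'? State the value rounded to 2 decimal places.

R1: ¬comfortable=1−0.76=0.24, sparse=0.45, warm=0.55; AND[min(a, b)] → w = 0.24
R2: cold=0.88, full=0.58, ¬comfortable=1−0.76=0.24; AND[min(a, b)] → w = 0.24
R3: full=0.58 → w = 0.58
R4: comfortable=0.76, full=0.58; AND[min(a, b)] → w = 0.58
Rules with consequent 'weak': {R2, R3, R4} → strengths 0.24, 0.58, 0.58
Aggregate via t-conorm [max(a, b)]: 0.58

0.58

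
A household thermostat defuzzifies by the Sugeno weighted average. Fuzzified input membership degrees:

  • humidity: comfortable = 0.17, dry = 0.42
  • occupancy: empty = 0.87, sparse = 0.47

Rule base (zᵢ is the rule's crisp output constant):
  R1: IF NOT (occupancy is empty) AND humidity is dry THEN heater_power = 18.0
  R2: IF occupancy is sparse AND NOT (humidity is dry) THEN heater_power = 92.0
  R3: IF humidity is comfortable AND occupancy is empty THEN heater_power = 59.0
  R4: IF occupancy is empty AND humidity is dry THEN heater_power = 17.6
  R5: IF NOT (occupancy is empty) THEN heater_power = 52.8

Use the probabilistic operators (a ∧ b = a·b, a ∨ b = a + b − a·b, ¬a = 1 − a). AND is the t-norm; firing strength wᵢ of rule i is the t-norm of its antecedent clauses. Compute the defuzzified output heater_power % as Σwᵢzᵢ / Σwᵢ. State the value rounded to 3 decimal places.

R1 (z=18.0): ¬empty=1−0.87=0.13, dry=0.42; AND[a·b] → w = 0.0546
R2 (z=92.0): sparse=0.47, ¬dry=1−0.42=0.58; AND[a·b] → w = 0.2726
R3 (z=59.0): comfortable=0.17, empty=0.87; AND[a·b] → w = 0.1479
R4 (z=17.6): empty=0.87, dry=0.42; AND[a·b] → w = 0.3654
R5 (z=52.8): ¬empty=1−0.87=0.13 → w = 0.1300
Weighted average = (0.0546·18.0 + 0.2726·92.0 + 0.1479·59.0 + 0.3654·17.6 + 0.1300·52.8) / (0.0546 + 0.2726 + 0.1479 + 0.3654 + 0.1300)
  = 48.0831 / 0.9705 = 49.545

49.545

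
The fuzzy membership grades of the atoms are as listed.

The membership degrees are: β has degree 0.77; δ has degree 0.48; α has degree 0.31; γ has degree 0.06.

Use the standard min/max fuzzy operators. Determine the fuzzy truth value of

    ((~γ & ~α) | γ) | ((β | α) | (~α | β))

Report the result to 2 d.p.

0.77

~γ = 1 − 0.06 = 0.94
~α = 1 − 0.31 = 0.69
~γ & ~α = min(a, b) on (0.94, 0.69) = 0.69
(~γ & ~α) | γ = max(a, b) on (0.69, 0.06) = 0.69
β | α = max(a, b) on (0.77, 0.31) = 0.77
~α = 1 − 0.31 = 0.69
~α | β = max(a, b) on (0.69, 0.77) = 0.77
(β | α) | (~α | β) = max(a, b) on (0.77, 0.77) = 0.77
((~γ & ~α) | γ) | ((β | α) | (~α | β)) = max(a, b) on (0.69, 0.77) = 0.77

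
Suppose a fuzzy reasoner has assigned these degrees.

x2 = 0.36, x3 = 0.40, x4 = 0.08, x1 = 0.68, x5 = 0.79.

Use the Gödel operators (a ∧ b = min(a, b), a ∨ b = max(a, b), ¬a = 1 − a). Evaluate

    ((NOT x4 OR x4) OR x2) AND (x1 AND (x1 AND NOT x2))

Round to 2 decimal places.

0.64

NOT x4 = 1 − 0.08 = 0.92
NOT x4 OR x4 = max(a, b) on (0.92, 0.08) = 0.92
(NOT x4 OR x4) OR x2 = max(a, b) on (0.92, 0.36) = 0.92
NOT x2 = 1 − 0.36 = 0.64
x1 AND NOT x2 = min(a, b) on (0.68, 0.64) = 0.64
x1 AND (x1 AND NOT x2) = min(a, b) on (0.68, 0.64) = 0.64
((NOT x4 OR x4) OR x2) AND (x1 AND (x1 AND NOT x2)) = min(a, b) on (0.92, 0.64) = 0.64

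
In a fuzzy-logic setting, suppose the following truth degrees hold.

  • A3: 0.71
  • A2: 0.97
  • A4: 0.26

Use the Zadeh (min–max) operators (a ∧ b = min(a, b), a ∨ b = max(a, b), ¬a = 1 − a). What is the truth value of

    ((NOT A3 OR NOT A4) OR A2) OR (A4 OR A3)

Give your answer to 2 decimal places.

NOT A3 = 1 − 0.71 = 0.29
NOT A4 = 1 − 0.26 = 0.74
NOT A3 OR NOT A4 = max(a, b) on (0.29, 0.74) = 0.74
(NOT A3 OR NOT A4) OR A2 = max(a, b) on (0.74, 0.97) = 0.97
A4 OR A3 = max(a, b) on (0.26, 0.71) = 0.71
((NOT A3 OR NOT A4) OR A2) OR (A4 OR A3) = max(a, b) on (0.97, 0.71) = 0.97

0.97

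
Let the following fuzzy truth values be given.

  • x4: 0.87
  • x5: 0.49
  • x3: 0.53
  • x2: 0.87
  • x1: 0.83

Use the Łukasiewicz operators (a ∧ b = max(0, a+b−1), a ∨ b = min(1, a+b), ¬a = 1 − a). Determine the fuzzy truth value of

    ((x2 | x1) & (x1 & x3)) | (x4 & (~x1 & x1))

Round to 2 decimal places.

x2 | x1 = min(1, a+b) on (0.87, 0.83) = 1.00
x1 & x3 = max(0, a+b−1) on (0.83, 0.53) = 0.36
(x2 | x1) & (x1 & x3) = max(0, a+b−1) on (1.00, 0.36) = 0.36
~x1 = 1 − 0.83 = 0.17
~x1 & x1 = max(0, a+b−1) on (0.17, 0.83) = 0.00
x4 & (~x1 & x1) = max(0, a+b−1) on (0.87, 0.00) = 0.00
((x2 | x1) & (x1 & x3)) | (x4 & (~x1 & x1)) = min(1, a+b) on (0.36, 0.00) = 0.36

0.36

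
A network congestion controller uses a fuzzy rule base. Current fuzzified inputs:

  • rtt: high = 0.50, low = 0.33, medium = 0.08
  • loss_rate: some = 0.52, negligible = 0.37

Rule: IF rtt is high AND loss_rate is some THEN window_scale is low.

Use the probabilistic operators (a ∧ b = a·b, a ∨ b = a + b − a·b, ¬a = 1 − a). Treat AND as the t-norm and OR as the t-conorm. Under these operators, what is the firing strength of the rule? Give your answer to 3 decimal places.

0.260

firing strength: high=0.50, some=0.52; AND[a·b] → w = 0.2600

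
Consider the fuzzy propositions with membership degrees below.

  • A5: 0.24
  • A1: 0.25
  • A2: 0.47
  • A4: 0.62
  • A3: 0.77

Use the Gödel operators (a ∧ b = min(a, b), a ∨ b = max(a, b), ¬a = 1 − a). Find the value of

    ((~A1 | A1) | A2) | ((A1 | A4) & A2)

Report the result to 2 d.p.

0.75

~A1 = 1 − 0.25 = 0.75
~A1 | A1 = max(a, b) on (0.75, 0.25) = 0.75
(~A1 | A1) | A2 = max(a, b) on (0.75, 0.47) = 0.75
A1 | A4 = max(a, b) on (0.25, 0.62) = 0.62
(A1 | A4) & A2 = min(a, b) on (0.62, 0.47) = 0.47
((~A1 | A1) | A2) | ((A1 | A4) & A2) = max(a, b) on (0.75, 0.47) = 0.75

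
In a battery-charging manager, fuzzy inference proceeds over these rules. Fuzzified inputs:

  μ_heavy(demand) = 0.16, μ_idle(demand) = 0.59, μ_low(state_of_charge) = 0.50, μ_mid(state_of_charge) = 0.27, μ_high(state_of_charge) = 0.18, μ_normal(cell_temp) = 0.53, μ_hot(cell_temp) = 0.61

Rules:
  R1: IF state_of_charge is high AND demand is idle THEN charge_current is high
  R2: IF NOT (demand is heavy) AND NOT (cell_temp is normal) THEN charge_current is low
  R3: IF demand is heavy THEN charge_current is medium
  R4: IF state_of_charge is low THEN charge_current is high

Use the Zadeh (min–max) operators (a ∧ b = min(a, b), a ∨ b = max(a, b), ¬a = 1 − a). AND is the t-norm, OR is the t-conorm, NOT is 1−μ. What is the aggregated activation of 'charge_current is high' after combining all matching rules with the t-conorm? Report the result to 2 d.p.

0.50

R1: high=0.18, idle=0.59; AND[min(a, b)] → w = 0.18
R2: ¬heavy=1−0.16=0.84, ¬normal=1−0.53=0.47; AND[min(a, b)] → w = 0.47
R3: heavy=0.16 → w = 0.16
R4: low=0.50 → w = 0.50
Rules with consequent 'high': {R1, R4} → strengths 0.18, 0.50
Aggregate via t-conorm [max(a, b)]: 0.50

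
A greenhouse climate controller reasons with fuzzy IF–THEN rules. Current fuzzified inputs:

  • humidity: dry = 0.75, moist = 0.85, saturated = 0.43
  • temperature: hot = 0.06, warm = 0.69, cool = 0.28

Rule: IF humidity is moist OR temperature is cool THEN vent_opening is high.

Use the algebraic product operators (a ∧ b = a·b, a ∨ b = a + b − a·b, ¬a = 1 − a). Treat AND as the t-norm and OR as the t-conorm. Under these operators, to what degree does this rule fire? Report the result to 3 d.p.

0.892

firing strength: moist=0.85, cool=0.28; OR[a + b − a·b] → w = 0.8920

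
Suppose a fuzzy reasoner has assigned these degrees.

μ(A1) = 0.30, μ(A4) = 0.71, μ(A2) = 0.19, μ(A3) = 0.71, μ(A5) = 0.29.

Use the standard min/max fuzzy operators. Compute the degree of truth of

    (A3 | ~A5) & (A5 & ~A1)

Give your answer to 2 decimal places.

~A5 = 1 − 0.29 = 0.71
A3 | ~A5 = max(a, b) on (0.71, 0.71) = 0.71
~A1 = 1 − 0.30 = 0.70
A5 & ~A1 = min(a, b) on (0.29, 0.70) = 0.29
(A3 | ~A5) & (A5 & ~A1) = min(a, b) on (0.71, 0.29) = 0.29

0.29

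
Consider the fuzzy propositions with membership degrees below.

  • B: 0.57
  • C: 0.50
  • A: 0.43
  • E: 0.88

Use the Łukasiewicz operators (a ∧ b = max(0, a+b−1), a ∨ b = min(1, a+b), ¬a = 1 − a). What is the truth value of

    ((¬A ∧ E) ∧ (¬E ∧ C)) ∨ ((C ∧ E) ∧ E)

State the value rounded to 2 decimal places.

0.26

¬A = 1 − 0.43 = 0.57
¬A ∧ E = max(0, a+b−1) on (0.57, 0.88) = 0.45
¬E = 1 − 0.88 = 0.12
¬E ∧ C = max(0, a+b−1) on (0.12, 0.50) = 0.00
(¬A ∧ E) ∧ (¬E ∧ C) = max(0, a+b−1) on (0.45, 0.00) = 0.00
C ∧ E = max(0, a+b−1) on (0.50, 0.88) = 0.38
(C ∧ E) ∧ E = max(0, a+b−1) on (0.38, 0.88) = 0.26
((¬A ∧ E) ∧ (¬E ∧ C)) ∨ ((C ∧ E) ∧ E) = min(1, a+b) on (0.00, 0.26) = 0.26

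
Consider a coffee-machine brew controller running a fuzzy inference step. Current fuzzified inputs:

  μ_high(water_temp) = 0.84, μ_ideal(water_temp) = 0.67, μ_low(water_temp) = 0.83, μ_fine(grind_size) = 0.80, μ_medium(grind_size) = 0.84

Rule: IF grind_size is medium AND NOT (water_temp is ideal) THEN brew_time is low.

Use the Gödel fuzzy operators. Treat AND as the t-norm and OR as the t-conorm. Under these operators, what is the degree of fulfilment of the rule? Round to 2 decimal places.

0.33

firing strength: medium=0.84, ¬ideal=1−0.67=0.33; AND[min(a, b)] → w = 0.33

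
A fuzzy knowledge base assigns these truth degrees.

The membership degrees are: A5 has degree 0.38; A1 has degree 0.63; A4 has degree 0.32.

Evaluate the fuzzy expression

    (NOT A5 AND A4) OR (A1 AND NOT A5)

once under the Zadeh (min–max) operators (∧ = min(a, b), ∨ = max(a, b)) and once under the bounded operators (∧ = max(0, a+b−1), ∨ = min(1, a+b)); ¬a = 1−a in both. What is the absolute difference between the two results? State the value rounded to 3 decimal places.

0.370

Under Zadeh (min–max):
  NOT A5 = 1 − 0.38 = 0.62
  NOT A5 AND A4 = min(a, b) on (0.62, 0.32) = 0.32
  NOT A5 = 1 − 0.38 = 0.62
  A1 AND NOT A5 = min(a, b) on (0.63, 0.62) = 0.62
  (NOT A5 AND A4) OR (A1 AND NOT A5) = max(a, b) on (0.32, 0.62) = 0.62
  → value = 0.6200
Under bounded:
  NOT A5 = 1 − 0.38 = 0.62
  NOT A5 AND A4 = max(0, a+b−1) on (0.62, 0.32) = 0.00
  NOT A5 = 1 − 0.38 = 0.62
  A1 AND NOT A5 = max(0, a+b−1) on (0.63, 0.62) = 0.25
  (NOT A5 AND A4) OR (A1 AND NOT A5) = min(1, a+b) on (0.00, 0.25) = 0.25
  → value = 0.2500
|0.6200 − 0.2500| = 0.370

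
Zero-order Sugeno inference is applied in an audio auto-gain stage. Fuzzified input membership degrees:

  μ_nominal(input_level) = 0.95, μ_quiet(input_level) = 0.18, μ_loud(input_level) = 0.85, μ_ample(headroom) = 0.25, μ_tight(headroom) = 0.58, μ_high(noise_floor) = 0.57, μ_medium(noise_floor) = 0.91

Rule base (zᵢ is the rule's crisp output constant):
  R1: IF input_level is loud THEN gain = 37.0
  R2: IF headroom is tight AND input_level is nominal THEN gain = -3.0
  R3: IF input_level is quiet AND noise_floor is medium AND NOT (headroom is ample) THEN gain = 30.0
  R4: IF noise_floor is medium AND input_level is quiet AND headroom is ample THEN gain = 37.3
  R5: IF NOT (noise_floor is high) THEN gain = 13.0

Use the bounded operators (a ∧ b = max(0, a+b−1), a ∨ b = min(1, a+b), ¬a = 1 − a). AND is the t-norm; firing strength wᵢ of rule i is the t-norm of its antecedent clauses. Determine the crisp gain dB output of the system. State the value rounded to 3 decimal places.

R1 (z=37.0): loud=0.85 → w = 0.85
R2 (z=-3.0): tight=0.58, nominal=0.95; AND[max(0, a+b−1)] → w = 0.53
R3 (z=30.0): quiet=0.18, medium=0.91, ¬ample=1−0.25=0.75; AND[max(0, a+b−1)] → w = 0.00
R4 (z=37.3): medium=0.91, quiet=0.18, ample=0.25; AND[max(0, a+b−1)] → w = 0.00
R5 (z=13.0): ¬high=1−0.57=0.43 → w = 0.43
Weighted average = (0.85·37.0 + 0.53·-3.0 + 0.00·30.0 + 0.00·37.3 + 0.43·13.0) / (0.85 + 0.53 + 0.00 + 0.00 + 0.43)
  = 35.4500 / 1.8100 = 19.586

19.586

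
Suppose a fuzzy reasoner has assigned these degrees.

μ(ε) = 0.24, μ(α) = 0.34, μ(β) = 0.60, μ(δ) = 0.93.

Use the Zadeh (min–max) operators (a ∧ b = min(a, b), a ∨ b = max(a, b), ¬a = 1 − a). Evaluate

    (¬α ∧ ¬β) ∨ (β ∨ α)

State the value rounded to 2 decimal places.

¬α = 1 − 0.34 = 0.66
¬β = 1 − 0.60 = 0.40
¬α ∧ ¬β = min(a, b) on (0.66, 0.40) = 0.40
β ∨ α = max(a, b) on (0.60, 0.34) = 0.60
(¬α ∧ ¬β) ∨ (β ∨ α) = max(a, b) on (0.40, 0.60) = 0.60

0.60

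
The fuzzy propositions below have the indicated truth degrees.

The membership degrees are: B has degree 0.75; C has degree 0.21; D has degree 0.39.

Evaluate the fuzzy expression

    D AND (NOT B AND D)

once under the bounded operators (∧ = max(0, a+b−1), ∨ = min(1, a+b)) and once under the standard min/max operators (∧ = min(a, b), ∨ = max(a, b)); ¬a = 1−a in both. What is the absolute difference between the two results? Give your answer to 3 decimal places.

0.250

Under bounded:
  NOT B = 1 − 0.75 = 0.25
  NOT B AND D = max(0, a+b−1) on (0.25, 0.39) = 0.00
  D AND (NOT B AND D) = max(0, a+b−1) on (0.39, 0.00) = 0.00
  → value = 0.0000
Under standard min/max:
  NOT B = 1 − 0.75 = 0.25
  NOT B AND D = min(a, b) on (0.25, 0.39) = 0.25
  D AND (NOT B AND D) = min(a, b) on (0.39, 0.25) = 0.25
  → value = 0.2500
|0.0000 − 0.2500| = 0.250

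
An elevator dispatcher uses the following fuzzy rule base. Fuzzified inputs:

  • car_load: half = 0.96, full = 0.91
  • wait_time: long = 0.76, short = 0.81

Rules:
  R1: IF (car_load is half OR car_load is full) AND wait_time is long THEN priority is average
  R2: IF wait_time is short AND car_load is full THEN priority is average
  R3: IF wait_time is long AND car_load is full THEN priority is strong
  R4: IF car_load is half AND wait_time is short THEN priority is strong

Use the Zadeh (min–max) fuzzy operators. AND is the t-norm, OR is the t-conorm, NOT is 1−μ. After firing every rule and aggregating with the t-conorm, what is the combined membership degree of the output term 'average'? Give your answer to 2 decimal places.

0.81

R1: (half=0.96 OR full=0.91) = 0.96; AND[min(a, b)] with long=0.76 → w = 0.76
R2: short=0.81, full=0.91; AND[min(a, b)] → w = 0.81
R3: long=0.76, full=0.91; AND[min(a, b)] → w = 0.76
R4: half=0.96, short=0.81; AND[min(a, b)] → w = 0.81
Rules with consequent 'average': {R1, R2} → strengths 0.76, 0.81
Aggregate via t-conorm [max(a, b)]: 0.81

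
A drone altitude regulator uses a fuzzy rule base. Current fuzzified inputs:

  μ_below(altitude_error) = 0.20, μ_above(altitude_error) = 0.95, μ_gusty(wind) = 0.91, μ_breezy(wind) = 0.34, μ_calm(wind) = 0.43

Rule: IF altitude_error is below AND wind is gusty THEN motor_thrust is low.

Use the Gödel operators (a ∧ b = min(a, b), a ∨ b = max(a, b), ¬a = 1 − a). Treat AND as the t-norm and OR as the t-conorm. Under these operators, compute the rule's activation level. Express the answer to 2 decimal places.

firing strength: below=0.20, gusty=0.91; AND[min(a, b)] → w = 0.20

0.20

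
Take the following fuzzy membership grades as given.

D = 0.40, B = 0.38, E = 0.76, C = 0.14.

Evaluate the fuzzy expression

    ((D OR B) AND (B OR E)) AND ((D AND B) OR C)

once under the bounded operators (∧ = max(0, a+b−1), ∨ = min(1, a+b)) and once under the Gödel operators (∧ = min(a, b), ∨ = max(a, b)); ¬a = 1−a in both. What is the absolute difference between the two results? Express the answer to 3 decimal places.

0.380

Under bounded:
  D OR B = min(1, a+b) on (0.40, 0.38) = 0.78
  B OR E = min(1, a+b) on (0.38, 0.76) = 1.00
  (D OR B) AND (B OR E) = max(0, a+b−1) on (0.78, 1.00) = 0.78
  D AND B = max(0, a+b−1) on (0.40, 0.38) = 0.00
  (D AND B) OR C = min(1, a+b) on (0.00, 0.14) = 0.14
  ((D OR B) AND (B OR E)) AND ((D AND B) OR C) = max(0, a+b−1) on (0.78, 0.14) = 0.00
  → value = 0.0000
Under Gödel:
  D OR B = max(a, b) on (0.40, 0.38) = 0.40
  B OR E = max(a, b) on (0.38, 0.76) = 0.76
  (D OR B) AND (B OR E) = min(a, b) on (0.40, 0.76) = 0.40
  D AND B = min(a, b) on (0.40, 0.38) = 0.38
  (D AND B) OR C = max(a, b) on (0.38, 0.14) = 0.38
  ((D OR B) AND (B OR E)) AND ((D AND B) OR C) = min(a, b) on (0.40, 0.38) = 0.38
  → value = 0.3800
|0.0000 − 0.3800| = 0.380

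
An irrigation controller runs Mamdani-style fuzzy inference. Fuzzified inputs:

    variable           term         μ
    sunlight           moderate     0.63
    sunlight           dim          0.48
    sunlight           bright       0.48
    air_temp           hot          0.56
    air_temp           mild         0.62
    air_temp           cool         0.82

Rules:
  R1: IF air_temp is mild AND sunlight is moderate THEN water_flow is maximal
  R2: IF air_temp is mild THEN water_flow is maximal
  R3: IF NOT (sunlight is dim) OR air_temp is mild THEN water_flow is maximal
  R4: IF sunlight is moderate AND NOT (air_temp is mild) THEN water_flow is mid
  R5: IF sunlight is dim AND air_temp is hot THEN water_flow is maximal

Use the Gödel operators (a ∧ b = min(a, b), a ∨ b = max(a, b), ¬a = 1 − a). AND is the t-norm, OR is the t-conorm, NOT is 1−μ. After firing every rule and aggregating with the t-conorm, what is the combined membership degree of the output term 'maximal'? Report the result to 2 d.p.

R1: mild=0.62, moderate=0.63; AND[min(a, b)] → w = 0.62
R2: mild=0.62 → w = 0.62
R3: ¬dim=1−0.48=0.52, mild=0.62; OR[max(a, b)] → w = 0.62
R4: moderate=0.63, ¬mild=1−0.62=0.38; AND[min(a, b)] → w = 0.38
R5: dim=0.48, hot=0.56; AND[min(a, b)] → w = 0.48
Rules with consequent 'maximal': {R1, R2, R3, R5} → strengths 0.62, 0.62, 0.62, 0.48
Aggregate via t-conorm [max(a, b)]: 0.62

0.62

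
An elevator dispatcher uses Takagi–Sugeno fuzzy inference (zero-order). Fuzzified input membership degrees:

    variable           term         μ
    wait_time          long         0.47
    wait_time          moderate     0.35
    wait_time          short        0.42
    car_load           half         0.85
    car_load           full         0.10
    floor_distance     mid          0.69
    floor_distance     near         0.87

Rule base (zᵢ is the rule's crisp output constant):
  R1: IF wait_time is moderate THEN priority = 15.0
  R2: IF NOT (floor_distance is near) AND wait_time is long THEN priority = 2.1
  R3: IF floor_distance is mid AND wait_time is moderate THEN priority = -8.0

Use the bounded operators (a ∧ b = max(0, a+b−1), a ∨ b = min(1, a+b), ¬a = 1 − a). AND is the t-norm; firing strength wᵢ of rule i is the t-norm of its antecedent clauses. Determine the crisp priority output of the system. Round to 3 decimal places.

R1 (z=15.0): moderate=0.35 → w = 0.35
R2 (z=2.1): ¬near=1−0.87=0.13, long=0.47; AND[max(0, a+b−1)] → w = 0.00
R3 (z=-8.0): mid=0.69, moderate=0.35; AND[max(0, a+b−1)] → w = 0.04
Weighted average = (0.35·15.0 + 0.00·2.1 + 0.04·-8.0) / (0.35 + 0.00 + 0.04)
  = 4.9300 / 0.3900 = 12.641

12.641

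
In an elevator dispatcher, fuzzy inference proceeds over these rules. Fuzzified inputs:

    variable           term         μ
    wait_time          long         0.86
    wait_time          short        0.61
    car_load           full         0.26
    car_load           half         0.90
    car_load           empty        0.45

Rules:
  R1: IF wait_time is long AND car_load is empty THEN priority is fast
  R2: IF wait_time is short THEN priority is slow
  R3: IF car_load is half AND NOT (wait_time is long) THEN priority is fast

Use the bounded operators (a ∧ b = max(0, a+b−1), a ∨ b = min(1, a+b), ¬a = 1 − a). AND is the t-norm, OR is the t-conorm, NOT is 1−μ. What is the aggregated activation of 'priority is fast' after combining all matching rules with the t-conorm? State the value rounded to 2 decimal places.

R1: long=0.86, empty=0.45; AND[max(0, a+b−1)] → w = 0.31
R2: short=0.61 → w = 0.61
R3: half=0.90, ¬long=1−0.86=0.14; AND[max(0, a+b−1)] → w = 0.04
Rules with consequent 'fast': {R1, R3} → strengths 0.31, 0.04
Aggregate via t-conorm [min(1, a+b)]: 0.35

0.35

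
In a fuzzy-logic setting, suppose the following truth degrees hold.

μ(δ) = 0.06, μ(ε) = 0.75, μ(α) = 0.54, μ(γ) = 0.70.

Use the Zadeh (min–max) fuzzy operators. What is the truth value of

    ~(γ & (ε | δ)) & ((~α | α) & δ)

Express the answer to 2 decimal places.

0.06

ε | δ = max(a, b) on (0.75, 0.06) = 0.75
γ & (ε | δ) = min(a, b) on (0.70, 0.75) = 0.70
~(γ & (ε | δ)) = 1 − 0.70 = 0.30
~α = 1 − 0.54 = 0.46
~α | α = max(a, b) on (0.46, 0.54) = 0.54
(~α | α) & δ = min(a, b) on (0.54, 0.06) = 0.06
~(γ & (ε | δ)) & ((~α | α) & δ) = min(a, b) on (0.30, 0.06) = 0.06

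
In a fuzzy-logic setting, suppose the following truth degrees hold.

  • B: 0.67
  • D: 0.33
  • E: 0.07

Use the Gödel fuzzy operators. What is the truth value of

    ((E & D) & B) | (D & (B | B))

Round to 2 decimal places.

0.33

E & D = min(a, b) on (0.07, 0.33) = 0.07
(E & D) & B = min(a, b) on (0.07, 0.67) = 0.07
B | B = max(a, b) on (0.67, 0.67) = 0.67
D & (B | B) = min(a, b) on (0.33, 0.67) = 0.33
((E & D) & B) | (D & (B | B)) = max(a, b) on (0.07, 0.33) = 0.33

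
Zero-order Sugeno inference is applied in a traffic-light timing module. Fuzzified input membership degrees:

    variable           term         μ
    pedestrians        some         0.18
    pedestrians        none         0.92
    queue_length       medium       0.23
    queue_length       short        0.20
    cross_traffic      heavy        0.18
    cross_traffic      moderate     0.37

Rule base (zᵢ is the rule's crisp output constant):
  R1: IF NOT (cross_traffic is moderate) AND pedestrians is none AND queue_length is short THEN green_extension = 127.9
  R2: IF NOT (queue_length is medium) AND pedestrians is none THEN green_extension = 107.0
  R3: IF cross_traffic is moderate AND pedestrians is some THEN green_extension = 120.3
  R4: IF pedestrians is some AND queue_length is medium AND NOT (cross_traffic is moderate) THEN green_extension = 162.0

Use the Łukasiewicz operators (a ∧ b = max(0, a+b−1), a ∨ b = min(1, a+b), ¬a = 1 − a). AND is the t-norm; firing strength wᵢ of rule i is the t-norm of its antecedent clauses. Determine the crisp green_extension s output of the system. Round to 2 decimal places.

107.00

R1 (z=127.9): ¬moderate=1−0.37=0.63, none=0.92, short=0.20; AND[max(0, a+b−1)] → w = 0.00
R2 (z=107.0): ¬medium=1−0.23=0.77, none=0.92; AND[max(0, a+b−1)] → w = 0.69
R3 (z=120.3): moderate=0.37, some=0.18; AND[max(0, a+b−1)] → w = 0.00
R4 (z=162.0): some=0.18, medium=0.23, ¬moderate=1−0.37=0.63; AND[max(0, a+b−1)] → w = 0.00
Weighted average = (0.00·127.9 + 0.69·107.0 + 0.00·120.3 + 0.00·162.0) / (0.00 + 0.69 + 0.00 + 0.00)
  = 73.8300 / 0.6900 = 107.00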